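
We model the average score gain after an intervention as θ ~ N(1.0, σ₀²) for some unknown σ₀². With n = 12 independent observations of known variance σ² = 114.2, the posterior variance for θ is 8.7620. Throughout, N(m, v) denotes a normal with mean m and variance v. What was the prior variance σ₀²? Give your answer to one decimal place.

For the Normal–Normal model with known σ², precisions add: τ_n = τ₀ + n/σ².
So 1/σ₀² = 1/8.7620 − 12/114.2 = 0.114129 − 0.105079 = 0.009050.
Hence σ₀² = 1/0.009050 ≈ 110.5.

σ₀² = 110.5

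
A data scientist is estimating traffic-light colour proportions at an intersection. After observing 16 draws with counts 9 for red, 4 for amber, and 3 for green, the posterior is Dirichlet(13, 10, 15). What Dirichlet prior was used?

Dirichlet(4, 6, 12)

For a Dirichlet(α) prior with multinomial counts c, the posterior is Dirichlet(α + c) componentwise.
Subtract each count from the matching posterior parameter: 13−9=4, 10−4=6, 15−3=12.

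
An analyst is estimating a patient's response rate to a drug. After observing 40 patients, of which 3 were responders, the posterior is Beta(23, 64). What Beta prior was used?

Beta(20, 27)

A Beta(α, β) prior with s successes and f failures in binomial data gives a Beta(α+s, β+f) posterior.
So α = 23 − 3 = 20 and β = 64 − 37 = 27.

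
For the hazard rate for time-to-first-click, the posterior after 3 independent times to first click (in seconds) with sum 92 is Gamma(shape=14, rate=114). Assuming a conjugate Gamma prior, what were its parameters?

For an exponential likelihood with a Gamma(α, β) prior on the rate, n observations with total T give posterior Gamma(α+n, β+T).
So α = 14 − 3 = 11 and β = 114 − 92 = 22.

Gamma(shape=11, rate=22)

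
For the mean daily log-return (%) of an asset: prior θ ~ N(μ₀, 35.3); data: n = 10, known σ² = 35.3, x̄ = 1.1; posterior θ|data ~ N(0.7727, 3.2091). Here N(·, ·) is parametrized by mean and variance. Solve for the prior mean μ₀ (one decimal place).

The posterior mean is a precision-weighted average: μ_n = (τ₀μ₀ + τ_data·x̄)/(τ₀+τ_data), with τ₀=1/σ₀² and τ_data=n/σ².
Here τ₀ = 1/35.3 = 0.028329 and τ_data = 10/35.3 = 0.283286, so τ_n = 0.311615.
Rearranging for μ₀: μ₀ = (μ_n·τ_n − τ_data·x̄)/τ₀ = (0.7727·0.311615 − 0.283286·1.1) / 0.028329 = -0.070830/0.028329 ≈ -2.5.

μ₀ = -2.5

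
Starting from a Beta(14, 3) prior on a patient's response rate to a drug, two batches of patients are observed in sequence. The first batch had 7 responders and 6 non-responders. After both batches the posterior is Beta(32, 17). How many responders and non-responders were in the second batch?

11 responders and 8 non-responders

Because Beta–binomial updating is additive in the counts, the combined data contributed (α_post−α_prior, β_post−β_prior) successes and failures.
Total across both batches: 32−14=18 responders, 17−3=14 non-responders.
Subtract the first batch: 18−7=11 responders and 14−6=8 non-responders.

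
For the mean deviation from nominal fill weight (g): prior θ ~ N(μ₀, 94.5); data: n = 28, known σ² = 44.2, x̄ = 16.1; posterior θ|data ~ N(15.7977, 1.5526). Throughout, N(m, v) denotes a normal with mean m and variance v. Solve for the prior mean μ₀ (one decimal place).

μ₀ = -2.3

With known observation variance, the Normal–Normal posterior has precision τ_n = τ₀ + n/σ² and mean μ_n = (τ₀μ₀ + (n/σ²)x̄)/τ_n.
Here τ₀ = 1/94.5 = 0.010582 and τ_data = 28/44.2 = 0.633484, so τ_n = 0.644066.
Rearranging for μ₀: μ₀ = (μ_n·τ_n − τ_data·x̄)/τ₀ = (15.7977·0.644066 − 0.633484·16.1) / 0.010582 = -0.024331/0.010582 ≈ -2.3.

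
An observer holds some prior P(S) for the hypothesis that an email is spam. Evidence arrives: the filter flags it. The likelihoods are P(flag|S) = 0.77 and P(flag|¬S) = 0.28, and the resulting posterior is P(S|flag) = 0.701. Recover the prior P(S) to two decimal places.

P(S) = 0.46

In odds form, posterior odds = prior odds × likelihood ratio, so prior odds = posterior odds ÷ LR.
Posterior odds = 0.701/(1−0.701) = 2.3445. LR = 0.77/0.28 = 2.7500.
Prior odds = 2.3445/2.7500 = 0.8525, so P(S) = 0.8525/(1+0.8525) ≈ 0.46.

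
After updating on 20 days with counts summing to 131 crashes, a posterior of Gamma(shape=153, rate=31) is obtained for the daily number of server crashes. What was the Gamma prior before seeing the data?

Gamma(shape=22, rate=11)

Gamma–Poisson conjugacy: posterior shape = α + Σxᵢ, posterior rate = β + n.
So α = 153 − 131 = 22 and β = 31 − 20 = 11.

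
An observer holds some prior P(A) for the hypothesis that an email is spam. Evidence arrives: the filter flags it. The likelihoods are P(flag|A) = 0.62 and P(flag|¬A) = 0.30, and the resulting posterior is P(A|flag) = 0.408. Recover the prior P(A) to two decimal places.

Bayes' rule in odds form gives O(A|E) = O(A)·[P(E|A)/P(E|¬A)], hence O(A) = O(A|E)/LR.
Posterior odds = 0.408/(1−0.408) = 0.6892. LR = 0.62/0.30 = 2.0667.
Prior odds = 0.6892/2.0667 = 0.3335, so P(A) = 0.3335/(1+0.3335) ≈ 0.25.

P(A) = 0.25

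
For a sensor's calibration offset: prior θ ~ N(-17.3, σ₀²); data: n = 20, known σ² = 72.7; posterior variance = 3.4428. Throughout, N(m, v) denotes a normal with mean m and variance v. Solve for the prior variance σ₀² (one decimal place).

Posterior precision equals prior precision plus data precision: 1/σ_n² = 1/σ₀² + n/σ².
So 1/σ₀² = 1/3.4428 − 20/72.7 = 0.290461 − 0.275103 = 0.015358.
Hence σ₀² = 1/0.015358 ≈ 65.1.

σ₀² = 65.1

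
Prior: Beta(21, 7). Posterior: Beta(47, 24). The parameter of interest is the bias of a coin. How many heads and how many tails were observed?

26 heads and 17 tails

A Beta(α, β) prior with s successes and f failures in binomial data gives a Beta(α+s, β+f) posterior.
Match parameters: s=47−21=26, f=24−7=17.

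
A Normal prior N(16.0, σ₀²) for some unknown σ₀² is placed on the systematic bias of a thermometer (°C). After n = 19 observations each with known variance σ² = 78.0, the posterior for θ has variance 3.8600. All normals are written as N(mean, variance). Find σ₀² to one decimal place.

σ₀² = 64.6

For the Normal–Normal model with known σ², precisions add: τ_n = τ₀ + n/σ².
So 1/σ₀² = 1/3.8600 − 19/78.0 = 0.259067 − 0.243590 = 0.015477.
Hence σ₀² = 1/0.015477 ≈ 64.6.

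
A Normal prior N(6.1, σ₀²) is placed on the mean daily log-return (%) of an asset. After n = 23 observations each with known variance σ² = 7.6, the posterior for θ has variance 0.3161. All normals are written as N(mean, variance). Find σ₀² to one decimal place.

σ₀² = 7.3

For the Normal–Normal model with known σ², precisions add: τ_n = τ₀ + n/σ².
So 1/σ₀² = 1/0.3161 − 23/7.6 = 3.163556 − 3.026316 = 0.137240.
Hence σ₀² = 1/0.137240 ≈ 7.3.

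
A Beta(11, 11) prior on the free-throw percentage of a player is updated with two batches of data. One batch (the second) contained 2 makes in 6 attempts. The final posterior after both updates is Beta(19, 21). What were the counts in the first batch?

6 makes and 6 misses

Because Beta–binomial updating is additive in the counts, the combined data contributed (α_post−α_prior, β_post−β_prior) successes and failures.
Total across both batches: 19−11=8 makes, 21−11=10 misses.
Subtract the second batch: 8−2=6 makes and 10−4=6 misses.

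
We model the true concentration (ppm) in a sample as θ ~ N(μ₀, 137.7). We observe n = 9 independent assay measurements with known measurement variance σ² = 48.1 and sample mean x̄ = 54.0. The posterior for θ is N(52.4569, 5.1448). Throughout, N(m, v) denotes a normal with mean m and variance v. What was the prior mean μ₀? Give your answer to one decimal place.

μ₀ = 12.7

The posterior mean is a precision-weighted average: μ_n = (τ₀μ₀ + τ_data·x̄)/(τ₀+τ_data), with τ₀=1/σ₀² and τ_data=n/σ².
Here τ₀ = 1/137.7 = 0.007262 and τ_data = 9/48.1 = 0.187110, so τ_n = 0.194372.
Rearranging for μ₀: μ₀ = (μ_n·τ_n − τ_data·x̄)/τ₀ = (52.4569·0.194372 − 0.187110·54.0) / 0.007262 = 0.092213/0.007262 ≈ 12.7.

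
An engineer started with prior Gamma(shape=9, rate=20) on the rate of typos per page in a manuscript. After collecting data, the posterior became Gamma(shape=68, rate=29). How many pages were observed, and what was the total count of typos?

n = 9 pages with total 59 typos

Gamma–Poisson conjugacy: posterior shape = α + Σxᵢ, posterior rate = β + n.
Matching: Σxᵢ = 68 − 9 = 59 and n = 29 − 20 = 9.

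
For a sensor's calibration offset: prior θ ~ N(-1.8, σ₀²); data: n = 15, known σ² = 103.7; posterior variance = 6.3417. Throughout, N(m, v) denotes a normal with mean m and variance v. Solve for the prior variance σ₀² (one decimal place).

σ₀² = 76.7

For the Normal–Normal model with known σ², precisions add: τ_n = τ₀ + n/σ².
So 1/σ₀² = 1/6.3417 − 15/103.7 = 0.157686 − 0.144648 = 0.013038.
Hence σ₀² = 1/0.013038 ≈ 76.7.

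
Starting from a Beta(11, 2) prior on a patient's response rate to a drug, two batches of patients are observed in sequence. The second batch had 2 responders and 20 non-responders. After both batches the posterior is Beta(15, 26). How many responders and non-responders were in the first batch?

2 responders and 4 non-responders

Because Beta–binomial updating is additive in the counts, the combined data contributed (α_post−α_prior, β_post−β_prior) successes and failures.
Total across both batches: 15−11=4 responders, 26−2=24 non-responders.
Subtract the second batch: 4−2=2 responders and 24−20=4 non-responders.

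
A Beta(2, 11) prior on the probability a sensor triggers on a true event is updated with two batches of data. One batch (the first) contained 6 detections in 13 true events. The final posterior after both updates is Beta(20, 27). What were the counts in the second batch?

Sequential conjugate updates are equivalent to a single update on the pooled data, so total successes = posterior α − prior α and total failures = posterior β − prior β.
Total across both batches: 20−2=18 detections, 27−11=16 misses.
Subtract the first batch: 18−6=12 detections and 16−7=9 misses.

12 detections and 9 misses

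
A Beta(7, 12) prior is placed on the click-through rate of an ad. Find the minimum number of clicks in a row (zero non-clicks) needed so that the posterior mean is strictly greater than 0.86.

k = 67

After k clicks and 0 non-clicks the posterior is Beta(7+k, 12), with mean (7+k)/(7+12+k).
Set (7+k)/(19+k) > 0.86 and solve: k > (0.86·19 − 7)/(1 − 0.86) = 66.714.
The smallest integer exceeding 66.714 is 67, and checking k=67: (74)/(86) = 0.8605 > 0.86.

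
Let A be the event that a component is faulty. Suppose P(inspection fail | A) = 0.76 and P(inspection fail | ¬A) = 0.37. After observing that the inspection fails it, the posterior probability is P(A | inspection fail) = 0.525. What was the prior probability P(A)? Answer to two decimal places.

P(A) = 0.35

In odds form, posterior odds = prior odds × likelihood ratio, so prior odds = posterior odds ÷ LR.
Posterior odds = 0.525/(1−0.525) = 1.1053. LR = 0.76/0.37 = 2.0541.
Prior odds = 1.1053/2.0541 = 0.5381, so P(A) = 0.5381/(1+0.5381) ≈ 0.35.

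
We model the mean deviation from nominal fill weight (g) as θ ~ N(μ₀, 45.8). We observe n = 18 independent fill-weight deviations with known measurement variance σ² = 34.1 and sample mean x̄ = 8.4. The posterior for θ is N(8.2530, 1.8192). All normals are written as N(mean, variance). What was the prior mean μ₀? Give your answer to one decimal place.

With known observation variance, the Normal–Normal posterior has precision τ_n = τ₀ + n/σ² and mean μ_n = (τ₀μ₀ + (n/σ²)x̄)/τ_n.
Here τ₀ = 1/45.8 = 0.021834 and τ_data = 18/34.1 = 0.527859, so τ_n = 0.549693.
Rearranging for μ₀: μ₀ = (μ_n·τ_n − τ_data·x̄)/τ₀ = (8.2530·0.549693 − 0.527859·8.4) / 0.021834 = 0.102601/0.021834 ≈ 4.7.

μ₀ = 4.7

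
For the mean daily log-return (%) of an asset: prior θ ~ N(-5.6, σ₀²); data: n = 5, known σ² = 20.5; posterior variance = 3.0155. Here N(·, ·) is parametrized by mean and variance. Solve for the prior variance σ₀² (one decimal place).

Posterior precision equals prior precision plus data precision: 1/σ_n² = 1/σ₀² + n/σ².
So 1/σ₀² = 1/3.0155 − 5/20.5 = 0.331620 − 0.243902 = 0.087718.
Hence σ₀² = 1/0.087718 ≈ 11.4.

σ₀² = 11.4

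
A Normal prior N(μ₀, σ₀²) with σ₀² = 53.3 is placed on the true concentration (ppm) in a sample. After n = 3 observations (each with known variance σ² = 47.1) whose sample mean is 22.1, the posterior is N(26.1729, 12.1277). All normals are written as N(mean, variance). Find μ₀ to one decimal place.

The posterior mean is a precision-weighted average: μ_n = (τ₀μ₀ + τ_data·x̄)/(τ₀+τ_data), with τ₀=1/σ₀² and τ_data=n/σ².
Here τ₀ = 1/53.3 = 0.018762 and τ_data = 3/47.1 = 0.063694, so τ_n = 0.082456.
Rearranging for μ₀: μ₀ = (μ_n·τ_n − τ_data·x̄)/τ₀ = (26.1729·0.082456 − 0.063694·22.1) / 0.018762 = 0.750475/0.018762 ≈ 40.0.

μ₀ = 40.0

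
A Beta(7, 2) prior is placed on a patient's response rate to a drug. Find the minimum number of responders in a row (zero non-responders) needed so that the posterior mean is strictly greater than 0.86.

After k responders and 0 non-responders the posterior is Beta(7+k, 2), with mean (7+k)/(7+2+k).
Set (7+k)/(9+k) > 0.86 and solve: k > (0.86·9 − 7)/(1 − 0.86) = 5.286.
The smallest integer exceeding 5.286 is 6, and checking k=6: (13)/(15) = 0.8667 > 0.86.

k = 6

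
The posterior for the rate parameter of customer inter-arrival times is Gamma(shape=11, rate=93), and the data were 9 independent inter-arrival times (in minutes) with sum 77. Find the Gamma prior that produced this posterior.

Gamma(shape=2, rate=16)

For an exponential likelihood with a Gamma(α, β) prior on the rate, n observations with total T give posterior Gamma(α+n, β+T).
So α = 11 − 9 = 2 and β = 93 − 77 = 16.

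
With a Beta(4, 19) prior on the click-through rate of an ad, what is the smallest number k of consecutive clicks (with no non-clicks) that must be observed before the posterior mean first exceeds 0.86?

k = 113

After k clicks and 0 non-clicks the posterior is Beta(4+k, 19), with mean (4+k)/(4+19+k).
Set (4+k)/(23+k) > 0.86 and solve: k > (0.86·23 − 4)/(1 − 0.86) = 112.714.
The smallest integer exceeding 112.714 is 113, and checking k=113: (117)/(136) = 0.8603 > 0.86.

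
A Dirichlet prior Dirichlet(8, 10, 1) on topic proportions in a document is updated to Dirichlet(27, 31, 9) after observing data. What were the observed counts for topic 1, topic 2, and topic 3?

counts (19, 21, 8)

For a Dirichlet(α) prior with multinomial counts c, the posterior is Dirichlet(α + c) componentwise.
Counts are posterior − prior componentwise: 27−8=19, 31−10=21, 9−1=8.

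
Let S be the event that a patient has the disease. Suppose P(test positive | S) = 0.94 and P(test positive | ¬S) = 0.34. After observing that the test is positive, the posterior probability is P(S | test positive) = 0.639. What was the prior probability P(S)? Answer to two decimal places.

P(S) = 0.39

In odds form, posterior odds = prior odds × likelihood ratio, so prior odds = posterior odds ÷ LR.
Posterior odds = 0.639/(1−0.639) = 1.7701. LR = 0.94/0.34 = 2.7647.
Prior odds = 1.7701/2.7647 = 0.6403, so P(S) = 0.6403/(1+0.6403) ≈ 0.39.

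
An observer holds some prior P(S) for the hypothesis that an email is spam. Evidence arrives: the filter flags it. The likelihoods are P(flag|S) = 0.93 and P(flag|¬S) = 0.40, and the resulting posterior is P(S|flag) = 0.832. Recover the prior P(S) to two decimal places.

P(S) = 0.68

Bayes' rule in odds form gives O(S|E) = O(S)·[P(E|S)/P(E|¬S)], hence O(S) = O(S|E)/LR.
Posterior odds = 0.832/(1−0.832) = 4.9524. LR = 0.93/0.40 = 2.3250.
Prior odds = 4.9524/2.3250 = 2.1301, so P(S) = 2.1301/(1+2.1301) ≈ 0.68.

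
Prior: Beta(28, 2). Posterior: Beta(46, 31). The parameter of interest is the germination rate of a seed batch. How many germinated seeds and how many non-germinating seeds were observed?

18 germinated seeds and 29 non-germinating seeds

A Beta(α, β) prior with s successes and f failures in binomial data gives a Beta(α+s, β+f) posterior.
Match parameters: s=46−28=18, f=31−2=29.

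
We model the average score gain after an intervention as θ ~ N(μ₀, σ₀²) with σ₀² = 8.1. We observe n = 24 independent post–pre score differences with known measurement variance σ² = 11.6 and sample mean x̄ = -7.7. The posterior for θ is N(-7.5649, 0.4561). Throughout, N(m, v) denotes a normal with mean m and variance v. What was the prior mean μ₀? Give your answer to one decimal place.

μ₀ = -5.3

The posterior mean is a precision-weighted average: μ_n = (τ₀μ₀ + τ_data·x̄)/(τ₀+τ_data), with τ₀=1/σ₀² and τ_data=n/σ².
Here τ₀ = 1/8.1 = 0.123457 and τ_data = 24/11.6 = 2.068966, so τ_n = 2.192423.
Rearranging for μ₀: μ₀ = (μ_n·τ_n − τ_data·x̄)/τ₀ = (-7.5649·2.192423 − 2.068966·-7.7) / 0.123457 = -0.654423/0.123457 ≈ -5.3.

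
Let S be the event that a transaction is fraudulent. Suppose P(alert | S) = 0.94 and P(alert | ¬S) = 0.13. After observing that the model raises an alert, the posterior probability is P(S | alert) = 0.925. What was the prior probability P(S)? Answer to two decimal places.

In odds form, posterior odds = prior odds × likelihood ratio, so prior odds = posterior odds ÷ LR.
Posterior odds = 0.925/(1−0.925) = 12.3333. LR = 0.94/0.13 = 7.2308.
Prior odds = 12.3333/7.2308 = 1.7057, so P(S) = 1.7057/(1+1.7057) ≈ 0.63.

P(S) = 0.63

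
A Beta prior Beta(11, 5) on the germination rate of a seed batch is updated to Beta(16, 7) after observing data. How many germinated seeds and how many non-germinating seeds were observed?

5 germinated seeds and 2 non-germinating seeds

Beta is conjugate to the binomial likelihood: posterior = Beta(a+s, b+f).
Match parameters: s=16−11=5, f=7−5=2.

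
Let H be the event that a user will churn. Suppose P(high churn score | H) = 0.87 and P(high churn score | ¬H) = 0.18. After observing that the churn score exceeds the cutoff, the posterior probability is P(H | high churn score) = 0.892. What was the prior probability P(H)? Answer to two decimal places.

Bayes' rule in odds form gives O(H|E) = O(H)·[P(E|H)/P(E|¬H)], hence O(H) = O(H|E)/LR.
Posterior odds = 0.892/(1−0.892) = 8.2593. LR = 0.87/0.18 = 4.8333.
Prior odds = 8.2593/4.8333 = 1.7088, so P(H) = 1.7088/(1+1.7088) ≈ 0.63.

P(H) = 0.63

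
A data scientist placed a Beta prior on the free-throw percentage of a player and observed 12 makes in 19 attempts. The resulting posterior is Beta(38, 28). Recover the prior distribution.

Beta is conjugate to the binomial likelihood: posterior = Beta(a+s, b+f).
Subtract the data counts: 38−12=26, 28−7=21.

Beta(26, 21)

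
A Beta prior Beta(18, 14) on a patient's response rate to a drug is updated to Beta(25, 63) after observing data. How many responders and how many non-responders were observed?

7 responders and 49 non-responders

A Beta(a, b) prior with s successes and f failures in binomial data gives a Beta(a+s, b+f) posterior.
So s = 25 − 18 = 7 and f = 63 − 14 = 49.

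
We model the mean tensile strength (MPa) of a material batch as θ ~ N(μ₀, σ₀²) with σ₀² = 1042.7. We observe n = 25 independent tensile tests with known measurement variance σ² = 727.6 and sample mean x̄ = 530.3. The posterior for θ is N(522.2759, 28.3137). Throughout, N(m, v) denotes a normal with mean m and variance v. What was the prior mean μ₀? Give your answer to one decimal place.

With known observation variance, the Normal–Normal posterior has precision τ_n = τ₀ + n/σ² and mean μ_n = (τ₀μ₀ + (n/σ²)x̄)/τ_n.
Here τ₀ = 1/1042.7 = 0.000959 and τ_data = 25/727.6 = 0.034360, so τ_n = 0.035319.
Rearranging for μ₀: μ₀ = (μ_n·τ_n − τ_data·x̄)/τ₀ = (522.2759·0.035319 − 0.034360·530.3) / 0.000959 = 0.225155/0.000959 ≈ 234.8.

μ₀ = 234.8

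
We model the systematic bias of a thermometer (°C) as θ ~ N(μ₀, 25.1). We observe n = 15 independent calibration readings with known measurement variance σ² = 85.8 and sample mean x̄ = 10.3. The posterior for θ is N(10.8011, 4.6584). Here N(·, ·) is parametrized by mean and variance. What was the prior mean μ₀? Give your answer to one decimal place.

μ₀ = 13.0

The posterior mean is a precision-weighted average: μ_n = (τ₀μ₀ + τ_data·x̄)/(τ₀+τ_data), with τ₀=1/σ₀² and τ_data=n/σ².
Here τ₀ = 1/25.1 = 0.039841 and τ_data = 15/85.8 = 0.174825, so τ_n = 0.214666.
Rearranging for μ₀: μ₀ = (μ_n·τ_n − τ_data·x̄)/τ₀ = (10.8011·0.214666 − 0.174825·10.3) / 0.039841 = 0.517931/0.039841 ≈ 13.0.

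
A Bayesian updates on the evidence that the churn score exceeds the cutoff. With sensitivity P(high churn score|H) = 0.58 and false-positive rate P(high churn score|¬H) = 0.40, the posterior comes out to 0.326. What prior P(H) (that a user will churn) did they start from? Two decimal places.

P(H) = 0.25

Bayes' rule in odds form gives O(H|E) = O(H)·[P(E|H)/P(E|¬H)], hence O(H) = O(H|E)/LR.
Posterior odds = 0.326/(1−0.326) = 0.4837. LR = 0.58/0.40 = 1.4500.
Prior odds = 0.4837/1.4500 = 0.3336, so P(H) = 0.3336/(1+0.3336) ≈ 0.25.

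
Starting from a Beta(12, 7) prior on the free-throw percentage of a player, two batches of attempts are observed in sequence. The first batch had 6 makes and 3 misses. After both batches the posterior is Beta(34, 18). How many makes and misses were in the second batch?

16 makes and 8 misses

Because Beta–binomial updating is additive in the counts, the combined data contributed (α_post−α_prior, β_post−β_prior) successes and failures.
Total across both batches: 34−12=22 makes, 18−7=11 misses.
Subtract the first batch: 22−6=16 makes and 11−3=8 misses.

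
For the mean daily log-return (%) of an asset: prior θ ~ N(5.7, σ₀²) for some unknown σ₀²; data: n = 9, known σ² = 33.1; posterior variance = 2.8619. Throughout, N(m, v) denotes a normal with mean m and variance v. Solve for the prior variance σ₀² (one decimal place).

σ₀² = 12.9

Posterior precision equals prior precision plus data precision: 1/σ_n² = 1/σ₀² + n/σ².
So 1/σ₀² = 1/2.8619 − 9/33.1 = 0.349418 − 0.271903 = 0.077515.
Hence σ₀² = 1/0.077515 ≈ 12.9.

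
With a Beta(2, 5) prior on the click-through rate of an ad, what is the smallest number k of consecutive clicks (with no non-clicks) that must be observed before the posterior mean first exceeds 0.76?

k = 14

After k clicks and 0 non-clicks the posterior is Beta(2+k, 5), with mean (2+k)/(2+5+k).
Set (2+k)/(7+k) > 0.76 and solve: k > (0.76·7 − 2)/(1 − 0.76) = 13.833.
The smallest integer exceeding 13.833 is 14.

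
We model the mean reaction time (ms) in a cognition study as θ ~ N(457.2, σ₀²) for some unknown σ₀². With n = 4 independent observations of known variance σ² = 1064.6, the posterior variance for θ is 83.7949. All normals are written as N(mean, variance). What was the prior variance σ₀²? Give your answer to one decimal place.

For the Normal–Normal model with known σ², precisions add: τ_n = τ₀ + n/σ².
So 1/σ₀² = 1/83.7949 − 4/1064.6 = 0.011934 − 0.003757 = 0.008177.
Hence σ₀² = 1/0.008177 ≈ 122.3.

σ₀² = 122.3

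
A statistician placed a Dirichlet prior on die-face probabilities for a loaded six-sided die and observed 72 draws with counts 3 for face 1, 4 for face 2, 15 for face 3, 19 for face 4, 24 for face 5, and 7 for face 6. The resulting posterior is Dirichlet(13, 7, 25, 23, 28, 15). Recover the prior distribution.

For a Dirichlet(α) prior with multinomial counts c, the posterior is Dirichlet(α + c) componentwise.
Subtract each count from the matching posterior parameter: 13−3=10, 7−4=3, 25−15=10, 23−19=4, 28−24=4, 15−7=8.

Dirichlet(10, 3, 10, 4, 4, 8)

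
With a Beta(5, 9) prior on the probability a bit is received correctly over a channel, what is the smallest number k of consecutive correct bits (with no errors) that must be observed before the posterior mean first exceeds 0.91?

After k correct bits and 0 errors the posterior is Beta(5+k, 9), with mean (5+k)/(5+9+k).
Set (5+k)/(14+k) > 0.91 and solve: k > (0.91·14 − 5)/(1 − 0.91) = 86.000.
The smallest integer exceeding 86.000 is 87, and checking k=87: (92)/(101) = 0.9109 > 0.91.

k = 87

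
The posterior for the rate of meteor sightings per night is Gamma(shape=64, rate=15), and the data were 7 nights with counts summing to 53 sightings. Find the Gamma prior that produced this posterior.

Gamma–Poisson conjugacy: posterior shape = α + Σxᵢ, posterior rate = β + n.
So α = 64 − 53 = 11 and β = 15 − 7 = 8.

Gamma(shape=11, rate=8)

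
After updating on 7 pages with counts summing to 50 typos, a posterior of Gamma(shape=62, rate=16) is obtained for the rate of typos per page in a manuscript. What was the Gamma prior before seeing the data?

Gamma(shape=12, rate=9)

A Gamma(α, β) prior (rate parametrization) on a Poisson rate with n observations summing to S gives posterior Gamma(α+S, β+n).
So α = 62 − 50 = 12 and β = 16 − 7 = 9.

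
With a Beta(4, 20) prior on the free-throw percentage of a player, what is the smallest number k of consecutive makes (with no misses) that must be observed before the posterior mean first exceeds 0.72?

After k makes and 0 misses the posterior is Beta(4+k, 20), with mean (4+k)/(4+20+k).
Set (4+k)/(24+k) > 0.72 and solve: k > (0.72·24 − 4)/(1 − 0.72) = 47.429.
The smallest integer exceeding 47.429 is 48.

k = 48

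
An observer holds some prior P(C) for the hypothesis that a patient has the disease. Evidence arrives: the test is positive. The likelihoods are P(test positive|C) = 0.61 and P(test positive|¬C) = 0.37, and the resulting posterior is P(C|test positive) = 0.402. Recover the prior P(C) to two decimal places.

Bayes' rule in odds form gives O(C|E) = O(C)·[P(E|C)/P(E|¬C)], hence O(C) = O(C|E)/LR.
Posterior odds = 0.402/(1−0.402) = 0.6722. LR = 0.61/0.37 = 1.6486.
Prior odds = 0.6722/1.6486 = 0.4077, so P(C) = 0.4077/(1+0.4077) ≈ 0.29.

P(C) = 0.29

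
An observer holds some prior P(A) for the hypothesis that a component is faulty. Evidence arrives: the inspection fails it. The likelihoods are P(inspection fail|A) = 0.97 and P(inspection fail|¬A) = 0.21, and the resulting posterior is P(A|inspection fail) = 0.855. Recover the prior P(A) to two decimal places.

Bayes' rule in odds form gives O(A|E) = O(A)·[P(E|A)/P(E|¬A)], hence O(A) = O(A|E)/LR.
Posterior odds = 0.855/(1−0.855) = 5.8966. LR = 0.97/0.21 = 4.6190.
Prior odds = 5.8966/4.6190 = 1.2766, so P(A) = 1.2766/(1+1.2766) ≈ 0.56.

P(A) = 0.56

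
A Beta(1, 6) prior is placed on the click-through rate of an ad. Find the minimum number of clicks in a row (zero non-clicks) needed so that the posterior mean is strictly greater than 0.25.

k = 2

After k clicks and 0 non-clicks the posterior is Beta(1+k, 6), with mean (1+k)/(1+6+k).
Set (1+k)/(7+k) > 0.25 and solve: k > (0.25·7 − 1)/(1 − 0.25) = 1.000.
The smallest integer exceeding 1.000 is 2.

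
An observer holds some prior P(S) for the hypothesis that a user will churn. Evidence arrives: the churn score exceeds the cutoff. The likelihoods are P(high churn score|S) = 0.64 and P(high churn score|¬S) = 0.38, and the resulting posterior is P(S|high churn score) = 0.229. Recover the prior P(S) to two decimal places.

P(S) = 0.15

In odds form, posterior odds = prior odds × likelihood ratio, so prior odds = posterior odds ÷ LR.
Posterior odds = 0.229/(1−0.229) = 0.2970. LR = 0.64/0.38 = 1.6842.
Prior odds = 0.2970/1.6842 = 0.1763, so P(S) = 0.1763/(1+0.1763) ≈ 0.15.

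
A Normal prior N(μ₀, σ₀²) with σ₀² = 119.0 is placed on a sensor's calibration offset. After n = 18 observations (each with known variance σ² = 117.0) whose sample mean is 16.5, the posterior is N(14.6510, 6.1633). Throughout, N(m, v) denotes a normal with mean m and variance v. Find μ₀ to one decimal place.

μ₀ = -19.2

The posterior mean is a precision-weighted average: μ_n = (τ₀μ₀ + τ_data·x̄)/(τ₀+τ_data), with τ₀=1/σ₀² and τ_data=n/σ².
Here τ₀ = 1/119.0 = 0.008403 and τ_data = 18/117.0 = 0.153846, so τ_n = 0.162249.
Rearranging for μ₀: μ₀ = (μ_n·τ_n − τ_data·x̄)/τ₀ = (14.6510·0.162249 − 0.153846·16.5) / 0.008403 = -0.161349/0.008403 ≈ -19.2.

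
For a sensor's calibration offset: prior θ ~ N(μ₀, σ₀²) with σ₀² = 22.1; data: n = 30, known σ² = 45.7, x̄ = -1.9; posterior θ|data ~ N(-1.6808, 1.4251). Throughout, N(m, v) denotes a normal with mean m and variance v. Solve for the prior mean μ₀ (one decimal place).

μ₀ = 1.5

The posterior mean is a precision-weighted average: μ_n = (τ₀μ₀ + τ_data·x̄)/(τ₀+τ_data), with τ₀=1/σ₀² and τ_data=n/σ².
Here τ₀ = 1/22.1 = 0.045249 and τ_data = 30/45.7 = 0.656455, so τ_n = 0.701704.
Rearranging for μ₀: μ₀ = (μ_n·τ_n − τ_data·x̄)/τ₀ = (-1.6808·0.701704 − 0.656455·-1.9) / 0.045249 = 0.067840/0.045249 ≈ 1.5.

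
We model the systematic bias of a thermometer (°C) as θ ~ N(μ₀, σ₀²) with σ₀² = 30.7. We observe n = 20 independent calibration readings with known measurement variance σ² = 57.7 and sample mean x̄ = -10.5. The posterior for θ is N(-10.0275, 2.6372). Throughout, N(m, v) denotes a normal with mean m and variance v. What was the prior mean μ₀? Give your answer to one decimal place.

With known observation variance, the Normal–Normal posterior has precision τ_n = τ₀ + n/σ² and mean μ_n = (τ₀μ₀ + (n/σ²)x̄)/τ_n.
Here τ₀ = 1/30.7 = 0.032573 and τ_data = 20/57.7 = 0.346620, so τ_n = 0.379193.
Rearranging for μ₀: μ₀ = (μ_n·τ_n − τ_data·x̄)/τ₀ = (-10.0275·0.379193 − 0.346620·-10.5) / 0.032573 = -0.162848/0.032573 ≈ -5.0.

μ₀ = -5.0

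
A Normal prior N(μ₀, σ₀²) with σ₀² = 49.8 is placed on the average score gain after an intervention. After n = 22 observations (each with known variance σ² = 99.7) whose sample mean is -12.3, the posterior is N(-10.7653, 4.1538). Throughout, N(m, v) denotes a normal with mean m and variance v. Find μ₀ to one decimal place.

The posterior mean is a precision-weighted average: μ_n = (τ₀μ₀ + τ_data·x̄)/(τ₀+τ_data), with τ₀=1/σ₀² and τ_data=n/σ².
Here τ₀ = 1/49.8 = 0.020080 and τ_data = 22/99.7 = 0.220662, so τ_n = 0.240742.
Rearranging for μ₀: μ₀ = (μ_n·τ_n − τ_data·x̄)/τ₀ = (-10.7653·0.240742 − 0.220662·-12.3) / 0.020080 = 0.122483/0.020080 ≈ 6.1.

μ₀ = 6.1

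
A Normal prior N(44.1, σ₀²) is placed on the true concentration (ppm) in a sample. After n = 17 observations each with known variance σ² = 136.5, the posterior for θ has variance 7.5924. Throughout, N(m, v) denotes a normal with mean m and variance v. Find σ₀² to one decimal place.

σ₀² = 139.5

Posterior precision equals prior precision plus data precision: 1/σ_n² = 1/σ₀² + n/σ².
So 1/σ₀² = 1/7.5924 − 17/136.5 = 0.131711 − 0.124542 = 0.007169.
Hence σ₀² = 1/0.007169 ≈ 139.5.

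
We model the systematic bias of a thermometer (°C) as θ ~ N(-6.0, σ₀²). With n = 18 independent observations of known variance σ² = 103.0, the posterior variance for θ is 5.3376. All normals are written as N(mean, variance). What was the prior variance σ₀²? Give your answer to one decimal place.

σ₀² = 79.4

Posterior precision equals prior precision plus data precision: 1/σ_n² = 1/σ₀² + n/σ².
So 1/σ₀² = 1/5.3376 − 18/103.0 = 0.187350 − 0.174757 = 0.012593.
Hence σ₀² = 1/0.012593 ≈ 79.4.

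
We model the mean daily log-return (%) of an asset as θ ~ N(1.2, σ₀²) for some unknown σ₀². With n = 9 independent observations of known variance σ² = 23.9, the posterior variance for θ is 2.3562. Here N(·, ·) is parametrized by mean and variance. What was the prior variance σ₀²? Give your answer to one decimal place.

σ₀² = 20.9

For the Normal–Normal model with known σ², precisions add: τ_n = τ₀ + n/σ².
So 1/σ₀² = 1/2.3562 − 9/23.9 = 0.424412 − 0.376569 = 0.047843.
Hence σ₀² = 1/0.047843 ≈ 20.9.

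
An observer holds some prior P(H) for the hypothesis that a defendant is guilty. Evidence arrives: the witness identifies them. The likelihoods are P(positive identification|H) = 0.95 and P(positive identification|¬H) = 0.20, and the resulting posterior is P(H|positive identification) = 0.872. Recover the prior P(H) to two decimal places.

P(H) = 0.59

Bayes' rule in odds form gives O(H|E) = O(H)·[P(E|H)/P(E|¬H)], hence O(H) = O(H|E)/LR.
Posterior odds = 0.872/(1−0.872) = 6.8125. LR = 0.95/0.20 = 4.7500.
Prior odds = 6.8125/4.7500 = 1.4342, so P(H) = 1.4342/(1+1.4342) ≈ 0.59.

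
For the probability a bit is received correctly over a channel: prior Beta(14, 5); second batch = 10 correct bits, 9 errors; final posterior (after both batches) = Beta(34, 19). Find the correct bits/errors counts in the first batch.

10 correct bits and 5 errors

Sequential conjugate updates are equivalent to a single update on the pooled data, so total successes = posterior α − prior α and total failures = posterior β − prior β.
Total across both batches: 34−14=20 correct bits, 19−5=14 errors.
Subtract the second batch: 20−10=10 correct bits and 14−9=5 errors.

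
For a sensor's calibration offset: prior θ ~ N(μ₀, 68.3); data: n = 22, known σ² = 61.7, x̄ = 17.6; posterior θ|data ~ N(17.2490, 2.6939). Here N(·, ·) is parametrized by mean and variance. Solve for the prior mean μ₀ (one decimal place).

With known observation variance, the Normal–Normal posterior has precision τ_n = τ₀ + n/σ² and mean μ_n = (τ₀μ₀ + (n/σ²)x̄)/τ_n.
Here τ₀ = 1/68.3 = 0.014641 and τ_data = 22/61.7 = 0.356564, so τ_n = 0.371205.
Rearranging for μ₀: μ₀ = (μ_n·τ_n − τ_data·x̄)/τ₀ = (17.2490·0.371205 − 0.356564·17.6) / 0.014641 = 0.127389/0.014641 ≈ 8.7.

μ₀ = 8.7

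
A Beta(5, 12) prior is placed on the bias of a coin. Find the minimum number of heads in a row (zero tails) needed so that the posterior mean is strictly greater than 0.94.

After k heads and 0 tails the posterior is Beta(5+k, 12), with mean (5+k)/(5+12+k).
Set (5+k)/(17+k) > 0.94 and solve: k > (0.94·17 − 5)/(1 − 0.94) = 183.000.
The smallest integer exceeding 183.000 is 184.

k = 184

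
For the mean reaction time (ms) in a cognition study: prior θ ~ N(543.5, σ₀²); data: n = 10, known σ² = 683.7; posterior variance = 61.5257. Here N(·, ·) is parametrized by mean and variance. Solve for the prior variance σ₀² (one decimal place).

σ₀² = 614.6

Posterior precision equals prior precision plus data precision: 1/σ_n² = 1/σ₀² + n/σ².
So 1/σ₀² = 1/61.5257 − 10/683.7 = 0.016253 − 0.014626 = 0.001627.
Hence σ₀² = 1/0.001627 ≈ 614.6.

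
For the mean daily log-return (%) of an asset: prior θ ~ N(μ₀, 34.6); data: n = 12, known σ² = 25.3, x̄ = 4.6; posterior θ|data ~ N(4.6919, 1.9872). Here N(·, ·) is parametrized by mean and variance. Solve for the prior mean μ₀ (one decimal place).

The posterior mean is a precision-weighted average: μ_n = (τ₀μ₀ + τ_data·x̄)/(τ₀+τ_data), with τ₀=1/σ₀² and τ_data=n/σ².
Here τ₀ = 1/34.6 = 0.028902 and τ_data = 12/25.3 = 0.474308, so τ_n = 0.503210.
Rearranging for μ₀: μ₀ = (μ_n·τ_n − τ_data·x̄)/τ₀ = (4.6919·0.503210 − 0.474308·4.6) / 0.028902 = 0.179194/0.028902 ≈ 6.2.

μ₀ = 6.2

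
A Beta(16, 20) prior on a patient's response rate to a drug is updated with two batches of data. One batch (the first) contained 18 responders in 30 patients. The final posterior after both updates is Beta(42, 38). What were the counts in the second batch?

Because Beta–binomial updating is additive in the counts, the combined data contributed (α_post−α_prior, β_post−β_prior) successes and failures.
Total across both batches: 42−16=26 responders, 38−20=18 non-responders.
Subtract the first batch: 26−18=8 responders and 18−12=6 non-responders.

8 responders and 6 non-responders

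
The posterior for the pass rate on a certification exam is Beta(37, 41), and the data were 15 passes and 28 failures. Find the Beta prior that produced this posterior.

A Beta(α, β) prior with s successes and f failures in binomial data gives a Beta(α+s, β+f) posterior.
Subtract the data counts: 37−15=22, 41−28=13.

Beta(22, 13)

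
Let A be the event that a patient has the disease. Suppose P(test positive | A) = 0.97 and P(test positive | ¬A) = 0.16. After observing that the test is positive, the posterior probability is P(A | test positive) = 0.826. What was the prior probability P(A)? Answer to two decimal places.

Bayes' rule in odds form gives O(A|E) = O(A)·[P(E|A)/P(E|¬A)], hence O(A) = O(A|E)/LR.
Posterior odds = 0.826/(1−0.826) = 4.7471. LR = 0.97/0.16 = 6.0625.
Prior odds = 4.7471/6.0625 = 0.7830, so P(A) = 0.7830/(1+0.7830) ≈ 0.44.

P(A) = 0.44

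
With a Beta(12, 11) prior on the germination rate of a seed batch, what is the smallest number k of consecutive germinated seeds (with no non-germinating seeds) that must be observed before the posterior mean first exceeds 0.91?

After k germinated seeds and 0 non-germinating seeds the posterior is Beta(12+k, 11), with mean (12+k)/(12+11+k).
Set (12+k)/(23+k) > 0.91 and solve: k > (0.91·23 − 12)/(1 − 0.91) = 99.222.
The smallest integer exceeding 99.222 is 100, and checking k=100: (112)/(123) = 0.9106 > 0.91.

k = 100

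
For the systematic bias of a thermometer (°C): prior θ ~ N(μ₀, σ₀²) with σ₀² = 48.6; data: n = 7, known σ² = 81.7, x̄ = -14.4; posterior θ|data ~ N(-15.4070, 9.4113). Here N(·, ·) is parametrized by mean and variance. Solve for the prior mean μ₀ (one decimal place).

The posterior mean is a precision-weighted average: μ_n = (τ₀μ₀ + τ_data·x̄)/(τ₀+τ_data), with τ₀=1/σ₀² and τ_data=n/σ².
Here τ₀ = 1/48.6 = 0.020576 and τ_data = 7/81.7 = 0.085679, so τ_n = 0.106255.
Rearranging for μ₀: μ₀ = (μ_n·τ_n − τ_data·x̄)/τ₀ = (-15.4070·0.106255 − 0.085679·-14.4) / 0.020576 = -0.403293/0.020576 ≈ -19.6.

μ₀ = -19.6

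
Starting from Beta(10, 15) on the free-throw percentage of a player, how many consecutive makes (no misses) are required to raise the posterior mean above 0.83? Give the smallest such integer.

After k makes and 0 misses the posterior is Beta(10+k, 15), with mean (10+k)/(10+15+k).
Set (10+k)/(25+k) > 0.83 and solve: k > (0.83·25 − 10)/(1 − 0.83) = 63.235.
The smallest integer exceeding 63.235 is 64.

k = 64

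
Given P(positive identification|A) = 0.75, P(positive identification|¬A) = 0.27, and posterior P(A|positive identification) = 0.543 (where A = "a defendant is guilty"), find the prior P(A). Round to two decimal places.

P(A) = 0.30

In odds form, posterior odds = prior odds × likelihood ratio, so prior odds = posterior odds ÷ LR.
Posterior odds = 0.543/(1−0.543) = 1.1882. LR = 0.75/0.27 = 2.7778.
Prior odds = 1.1882/2.7778 = 0.4277, so P(A) = 0.4277/(1+0.4277) ≈ 0.30.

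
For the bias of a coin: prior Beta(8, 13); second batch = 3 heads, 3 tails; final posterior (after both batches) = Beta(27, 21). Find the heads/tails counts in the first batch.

16 heads and 5 tails

Because Beta–binomial updating is additive in the counts, the combined data contributed (α_post−α_prior, β_post−β_prior) successes and failures.
Total across both batches: 27−8=19 heads, 21−13=8 tails.
Subtract the second batch: 19−3=16 heads and 8−3=5 tails.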